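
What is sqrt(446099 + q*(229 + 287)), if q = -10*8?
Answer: sqrt(404819) ≈ 636.25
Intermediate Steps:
q = -80
sqrt(446099 + q*(229 + 287)) = sqrt(446099 - 80*(229 + 287)) = sqrt(446099 - 80*516) = sqrt(446099 - 41280) = sqrt(404819)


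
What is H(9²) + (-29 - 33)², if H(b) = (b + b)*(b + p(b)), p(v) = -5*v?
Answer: -48644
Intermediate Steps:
H(b) = -8*b² (H(b) = (b + b)*(b - 5*b) = (2*b)*(-4*b) = -8*b²)
H(9²) + (-29 - 33)² = -8*(9²)² + (-29 - 33)² = -8*81² + (-62)² = -8*6561 + 3844 = -52488 + 3844 = -48644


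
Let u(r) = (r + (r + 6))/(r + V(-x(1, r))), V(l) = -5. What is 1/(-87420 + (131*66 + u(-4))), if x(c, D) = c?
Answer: -9/708964 ≈ -1.2695e-5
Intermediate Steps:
u(r) = (6 + 2*r)/(-5 + r) (u(r) = (r + (r + 6))/(r - 5) = (r + (6 + r))/(-5 + r) = (6 + 2*r)/(-5 + r))
1/(-87420 + (131*66 + u(-4))) = 1/(-87420 + (131*66 + 2*(3 - 4)/(-5 - 4))) = 1/(-87420 + (8646 + 2*(-1)/(-9))) = 1/(-87420 + (8646 + 2*(-⅑)*(-1))) = 1/(-87420 + (8646 + 2/9)) = 1/(-87420 + 77816/9) = 1/(-708964/9) = -9/708964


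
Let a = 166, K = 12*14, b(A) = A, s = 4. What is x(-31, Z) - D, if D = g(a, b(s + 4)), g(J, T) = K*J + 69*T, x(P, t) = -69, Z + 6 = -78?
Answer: -28509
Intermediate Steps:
Z = -84 (Z = -6 - 78 = -84)
K = 168
g(J, T) = 69*T + 168*J (g(J, T) = 168*J + 69*T = 69*T + 168*J)
D = 28440 (D = 69*(4 + 4) + 168*166 = 69*8 + 27888 = 552 + 27888 = 28440)
x(-31, Z) - D = -69 - 1*28440 = -69 - 28440 = -28509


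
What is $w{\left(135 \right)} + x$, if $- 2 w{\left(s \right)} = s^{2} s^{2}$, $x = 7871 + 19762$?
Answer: $- \frac{332095359}{2} \approx -1.6605 \cdot 10^{8}$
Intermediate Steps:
$x = 27633$
$w{\left(s \right)} = - \frac{s^{4}}{2}$ ($w{\left(s \right)} = - \frac{s^{2} s^{2}}{2} = - \frac{s^{4}}{2}$)
$w{\left(135 \right)} + x = - \frac{135^{4}}{2} + 27633 = \left(- \frac{1}{2}\right) 332150625 + 27633 = - \frac{332150625}{2} + 27633 = - \frac{332095359}{2}$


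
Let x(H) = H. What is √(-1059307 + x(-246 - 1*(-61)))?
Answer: 2*I*√264873 ≈ 1029.3*I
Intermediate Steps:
√(-1059307 + x(-246 - 1*(-61))) = √(-1059307 + (-246 - 1*(-61))) = √(-1059307 + (-246 + 61)) = √(-1059307 - 185) = √(-1059492) = 2*I*√264873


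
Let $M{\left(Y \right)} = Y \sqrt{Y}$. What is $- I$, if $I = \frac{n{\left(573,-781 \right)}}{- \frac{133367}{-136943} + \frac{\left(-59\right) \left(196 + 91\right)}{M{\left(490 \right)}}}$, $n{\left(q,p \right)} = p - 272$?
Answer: $- \frac{1710192458187759000}{2482613886323507} - \frac{866914427710195410 \sqrt{10}}{2482613886323507} \approx -1793.1$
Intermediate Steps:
$M{\left(Y \right)} = Y^{\frac{3}{2}}$
$n{\left(q,p \right)} = -272 + p$ ($n{\left(q,p \right)} = p - 272 = -272 + p$)
$I = - \frac{1053}{\frac{133367}{136943} - \frac{2419 \sqrt{10}}{4900}}$ ($I = \frac{-272 - 781}{- \frac{133367}{-136943} + \frac{\left(-59\right) \left(196 + 91\right)}{490^{\frac{3}{2}}}} = - \frac{1053}{\left(-133367\right) \left(- \frac{1}{136943}\right) + \frac{\left(-59\right) 287}{3430 \sqrt{10}}} = - \frac{1053}{\frac{133367}{136943} - 16933 \frac{\sqrt{10}}{34300}} = - \frac{1053}{\frac{133367}{136943} - \frac{2419 \sqrt{10}}{4900}} \approx 1793.1$)
$- I = - (\frac{1710192458187759000}{2482613886323507} + \frac{866914427710195410 \sqrt{10}}{2482613886323507}) = - \frac{1710192458187759000}{2482613886323507} - \frac{866914427710195410 \sqrt{10}}{2482613886323507}$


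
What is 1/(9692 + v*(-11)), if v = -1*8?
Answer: 1/9780 ≈ 0.00010225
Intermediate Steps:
v = -8
1/(9692 + v*(-11)) = 1/(9692 - 8*(-11)) = 1/(9692 + 88) = 1/9780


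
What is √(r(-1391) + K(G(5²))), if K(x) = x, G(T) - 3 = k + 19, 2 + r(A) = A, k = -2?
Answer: I*√1373 ≈ 37.054*I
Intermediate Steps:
r(A) = -2 + A
G(T) = 20 (G(T) = 3 + (-2 + 19) = 3 + 17 = 20)
√(r(-1391) + K(G(5²))) = √((-2 - 1391) + 20) = √(-1393 + 20) = √(-1373) = I*√1373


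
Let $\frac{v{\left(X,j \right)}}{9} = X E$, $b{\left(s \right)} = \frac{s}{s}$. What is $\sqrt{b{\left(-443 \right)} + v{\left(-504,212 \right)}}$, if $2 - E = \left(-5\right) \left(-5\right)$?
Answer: $323$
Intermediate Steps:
$E = -23$ ($E = 2 - \left(-5\right) \left(-5\right) = 2 - 25 = -23$)
$b{\left(s \right)} = 1$
$v{\left(X,j \right)} = - 207 X$ ($v{\left(X,j \right)} = 9 X \left(-23\right) = 9 \left(- 23 X\right) = - 207 X$)
$\sqrt{b{\left(-443 \right)} + v{\left(-504,212 \right)}} = \sqrt{1 - -104328} = \sqrt{1 + 104328} = \sqrt{104329} = 323$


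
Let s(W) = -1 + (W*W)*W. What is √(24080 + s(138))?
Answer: √2652151 ≈ 1628.5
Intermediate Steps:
s(W) = -1 + W³ (s(W) = -1 + W²*W = -1 + W³)
√(24080 + s(138)) = √(24080 + (-1 + 138³)) = √(24080 + (-1 + 2628072)) = √(24080 + 2628071) = √2652151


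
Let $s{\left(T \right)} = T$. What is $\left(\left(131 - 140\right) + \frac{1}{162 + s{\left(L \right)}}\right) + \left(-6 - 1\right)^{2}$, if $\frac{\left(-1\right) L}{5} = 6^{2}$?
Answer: $\frac{719}{18} \approx 39.944$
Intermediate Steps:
$L = -180$ ($L = - 5 \cdot 6^{2} = \left(-5\right) 36 = -180$)
$\left(\left(131 - 140\right) + \frac{1}{162 + s{\left(L \right)}}\right) + \left(-6 - 1\right)^{2} = \left(\left(131 - 140\right) + \frac{1}{162 - 180}\right) + \left(-6 - 1\right)^{2} = \left(\left(131 - 140\right) + \frac{1}{-18}\right) + \left(-7\right)^{2} = \left(-9 - \frac{1}{18}\right) + 49 = - \frac{163}{18} + 49 = \frac{719}{18}$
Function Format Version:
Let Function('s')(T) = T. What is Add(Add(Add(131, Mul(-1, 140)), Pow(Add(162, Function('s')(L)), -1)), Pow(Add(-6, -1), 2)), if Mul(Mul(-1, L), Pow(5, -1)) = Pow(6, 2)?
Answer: Rational(719, 18) ≈ 39.944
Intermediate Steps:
L = -180 (L = Mul(-5, Pow(6, 2)) = Mul(-5, 36) = -180)
Add(Add(Add(131, Mul(-1, 140)), Pow(Add(162, Function('s')(L)), -1)), Pow(Add(-6, -1), 2)) = Add(Add(Add(131, Mul(-1, 140)), Pow(Add(162, -180), -1)), Pow(Add(-6, -1), 2)) = Add(Add(Add(131, -140), Pow(-18, -1)), Pow(-7, 2)) = Add(Add(-9, Rational(-1, 18)), 49) = Add(Rational(-163, 18), 49) = Rational(719, 18)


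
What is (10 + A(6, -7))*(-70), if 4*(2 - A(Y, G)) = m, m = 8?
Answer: -700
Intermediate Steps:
A(Y, G) = 0 (A(Y, G) = 2 - ¼*8 = 2 - 2 = 0)
(10 + A(6, -7))*(-70) = (10 + 0)*(-70) = 10*(-70) = -700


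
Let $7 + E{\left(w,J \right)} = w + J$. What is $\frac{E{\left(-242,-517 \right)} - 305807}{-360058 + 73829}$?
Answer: $\frac{306573}{286229} \approx 1.0711$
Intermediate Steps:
$E{\left(w,J \right)} = -7 + J + w$ ($E{\left(w,J \right)} = -7 + \left(w + J\right) = -7 + \left(J + w\right) = -7 + J + w$)
$\frac{E{\left(-242,-517 \right)} - 305807}{-360058 + 73829} = \frac{\left(-7 - 517 - 242\right) - 305807}{-360058 + 73829} = \frac{-766 - 305807}{-286229} = \left(-306573\right) \left(- \frac{1}{286229}\right) = \frac{306573}{286229}$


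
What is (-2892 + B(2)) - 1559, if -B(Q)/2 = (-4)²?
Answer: -4483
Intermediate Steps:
B(Q) = -32 (B(Q) = -2*(-4)² = -2*16 = -32)
(-2892 + B(2)) - 1559 = (-2892 - 32) - 1559 = -2924 - 1559 = -4483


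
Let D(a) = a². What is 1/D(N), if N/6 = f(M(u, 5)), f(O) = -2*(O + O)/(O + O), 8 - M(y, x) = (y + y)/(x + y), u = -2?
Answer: 1/144 ≈ 0.0069444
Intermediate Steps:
M(y, x) = 8 - 2*y/(x + y) (M(y, x) = 8 - (y + y)/(x + y) = 8 - 2*y/(x + y))
f(O) = -2 (f(O) = -2*2*O/(2*O) = -2*2*O*1/(2*O) = -2*1 = -2)
N = -12 (N = 6*(-2) = -12)
1/D(N) = 1/((-12)²) = 1/144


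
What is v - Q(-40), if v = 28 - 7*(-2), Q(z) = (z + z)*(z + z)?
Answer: -6358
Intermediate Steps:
Q(z) = 4*z² (Q(z) = (2*z)*(2*z) = 4*z²)
v = 42 (v = 28 + 14 = 42)
v - Q(-40) = 42 - 4*(-40)² = 42 - 4*1600 = 42 - 1*6400 = 42 - 6400 = -6358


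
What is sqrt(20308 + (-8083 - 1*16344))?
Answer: I*sqrt(4119) ≈ 64.179*I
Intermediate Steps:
sqrt(20308 + (-8083 - 1*16344)) = sqrt(20308 + (-8083 - 16344)) = sqrt(20308 - 24427) = sqrt(-4119) = I*sqrt(4119)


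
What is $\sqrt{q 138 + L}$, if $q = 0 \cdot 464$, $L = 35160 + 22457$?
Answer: $\sqrt{57617} \approx 240.04$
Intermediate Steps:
$L = 57617$
$q = 0$
$\sqrt{q 138 + L} = \sqrt{0 \cdot 138 + 57617} = \sqrt{0 + 57617} = \sqrt{57617}$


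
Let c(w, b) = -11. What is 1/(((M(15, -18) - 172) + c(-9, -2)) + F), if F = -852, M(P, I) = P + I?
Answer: -1/1038 ≈ -0.00096339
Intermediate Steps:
M(P, I) = I + P
1/(((M(15, -18) - 172) + c(-9, -2)) + F) = 1/((((-18 + 15) - 172) - 11) - 852) = 1/(((-3 - 172) - 11) - 852) = 1/((-175 - 11) - 852) = 1/(-186 - 852) = 1/(-1038) = -1/1038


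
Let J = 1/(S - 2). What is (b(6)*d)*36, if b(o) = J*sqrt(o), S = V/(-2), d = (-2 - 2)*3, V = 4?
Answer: 108*sqrt(6) ≈ 264.54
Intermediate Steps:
d = -12 (d = -4*3 = -12)
S = -2 (S = 4/(-2) = 4*(-1/2) = -2)
J = -1/4 (J = 1/(-2 - 2) = 1/(-4) = -1/4 ≈ -0.25000)
b(o) = -sqrt(o)/4
(b(6)*d)*36 = (-sqrt(6)/4*(-12))*36 = (3*sqrt(6))*36 = 108*sqrt(6)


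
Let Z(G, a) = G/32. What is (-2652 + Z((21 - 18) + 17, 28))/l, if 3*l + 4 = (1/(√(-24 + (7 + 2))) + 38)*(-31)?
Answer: 564106545/83831284 + 1972623*I*√15/167662568 ≈ 6.7291 + 0.045567*I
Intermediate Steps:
Z(G, a) = G/32 (Z(G, a) = G*(1/32) = G/32)
l = -394 + 31*I*√15/45 (l = -4/3 + ((1/(√(-24 + (7 + 2))) + 38)*(-31))/3 = -4/3 + ((1/(√(-24 + 9)) + 38)*(-31))/3 = -4/3 + ((1/(√(-15)) + 38)*(-31))/3 = -4/3 + ((1/(I*√15) + 38)*(-31))/3 = -4/3 + ((-I*√15/15 + 38)*(-31))/3 = -4/3 + ((38 - I*√15/15)*(-31))/3 = -4/3 + (-1178 + 31*I*√15/15)/3 = -4/3 + (-1178/3 + 31*I*√15/45) = -394 + 31*I*√15/45 ≈ -394.0 + 2.6681*I)
(-2652 + Z((21 - 18) + 17, 28))/l = (-2652 + ((21 - 18) + 17)/32)/(-394 + 31*I*√15/45) = (-2652 + (3 + 17)/32)/(-394 + 31*I*√15/45) = (-2652 + (1/32)*20)/(-394 + 31*I*√15/45) = (-2652 + 5/8)/(-394 + 31*I*√15/45) = -21211/(8*(-394 + 31*I*√15/45))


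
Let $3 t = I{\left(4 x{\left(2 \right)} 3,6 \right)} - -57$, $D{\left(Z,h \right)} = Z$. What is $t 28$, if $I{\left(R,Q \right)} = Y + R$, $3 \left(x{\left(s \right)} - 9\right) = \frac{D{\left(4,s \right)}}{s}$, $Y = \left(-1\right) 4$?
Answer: $\frac{4732}{3} \approx 1577.3$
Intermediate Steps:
$Y = -4$
$x{\left(s \right)} = 9 + \frac{4}{3 s}$ ($x{\left(s \right)} = 9 + \frac{4 \frac{1}{s}}{3} = 9 + \frac{4}{3 s}$)
$I{\left(R,Q \right)} = -4 + R$
$t = \frac{169}{3}$ ($t = \frac{\left(-4 + 4 \left(9 + \frac{4}{3 \cdot 2}\right) 3\right) - -57}{3} = \frac{\left(-4 + 4 \left(9 + \frac{4}{3} \cdot \frac{1}{2}\right) 3\right) + 57}{3} = \frac{\left(-4 + 4 \left(9 + \frac{2}{3}\right) 3\right) + 57}{3} = \frac{\left(-4 + 4 \cdot \frac{29}{3} \cdot 3\right) + 57}{3} = \frac{\left(-4 + \frac{116}{3} \cdot 3\right) + 57}{3} = \frac{\left(-4 + 116\right) + 57}{3} = \frac{112 + 57}{3} = \frac{1}{3} \cdot 169 = \frac{169}{3} \approx 56.333$)
$t 28 = \frac{169}{3} \cdot 28 = \frac{4732}{3}$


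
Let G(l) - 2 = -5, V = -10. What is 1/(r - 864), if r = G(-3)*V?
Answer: -1/834 ≈ -0.0011990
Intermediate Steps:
G(l) = -3 (G(l) = 2 - 5 = -3)
r = 30 (r = -3*(-10) = 30)
1/(r - 864) = 1/(30 - 864) = 1/(-834) = -1/834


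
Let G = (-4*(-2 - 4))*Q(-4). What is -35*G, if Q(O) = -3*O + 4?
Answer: -13440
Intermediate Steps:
Q(O) = 4 - 3*O
G = 384 (G = (-4*(-2 - 4))*(4 - 3*(-4)) = (-4*(-6))*(4 + 12) = 24*16 = 384)
-35*G = -35*384 = -13440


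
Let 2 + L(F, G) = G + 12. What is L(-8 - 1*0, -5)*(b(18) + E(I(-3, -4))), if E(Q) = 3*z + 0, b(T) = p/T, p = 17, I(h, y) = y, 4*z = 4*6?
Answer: 1705/18 ≈ 94.722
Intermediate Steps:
z = 6 (z = (4*6)/4 = (1/4)*24 = 6)
b(T) = 17/T
L(F, G) = 10 + G (L(F, G) = -2 + (G + 12) = -2 + (12 + G) = 10 + G)
E(Q) = 18 (E(Q) = 3*6 + 0 = 18 + 0 = 18)
L(-8 - 1*0, -5)*(b(18) + E(I(-3, -4))) = (10 - 5)*(17/18 + 18) = 5*(17*(1/18) + 18) = 5*(17/18 + 18) = 5*(341/18) = 1705/18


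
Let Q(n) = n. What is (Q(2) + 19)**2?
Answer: 441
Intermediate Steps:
(Q(2) + 19)**2 = (2 + 19)**2 = 21**2 = 441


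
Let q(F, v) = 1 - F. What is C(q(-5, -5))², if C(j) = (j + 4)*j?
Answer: 3600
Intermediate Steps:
C(j) = j*(4 + j) (C(j) = (4 + j)*j = j*(4 + j))
C(q(-5, -5))² = ((1 - 1*(-5))*(4 + (1 - 1*(-5))))² = ((1 + 5)*(4 + (1 + 5)))² = (6*(4 + 6))² = (6*10)² = 60² = 3600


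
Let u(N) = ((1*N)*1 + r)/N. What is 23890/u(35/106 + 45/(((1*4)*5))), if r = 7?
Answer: 13067830/2031 ≈ 6434.2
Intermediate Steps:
u(N) = (7 + N)/N (u(N) = ((1*N)*1 + 7)/N = (N*1 + 7)/N = (N + 7)/N = (7 + N)/N)
23890/u(35/106 + 45/(((1*4)*5))) = 23890/(((7 + (35/106 + 45/(((1*4)*5))))/(35/106 + 45/(((1*4)*5))))) = 23890/(((7 + (35*(1/106) + 45/((4*5))))/(35*(1/106) + 45/((4*5))))) = 23890/(((7 + (35/106 + 45/20))/(35/106 + 45/20))) = 23890/(((7 + (35/106 + 45*(1/20)))/(35/106 + 45*(1/20)))) = 23890/(((7 + (35/106 + 9/4))/(35/106 + 9/4))) = 23890/(((7 + 547/212)/(547/212))) = 23890/(((212/547)*(2031/212))) = 23890/(2031/547) = 23890*(547/2031) = 13067830/2031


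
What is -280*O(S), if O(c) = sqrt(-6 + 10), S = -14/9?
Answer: -560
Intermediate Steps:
S = -14/9 (S = -14*1/9 = -14/9 ≈ -1.5556)
O(c) = 2 (O(c) = sqrt(4) = 2)
-280*O(S) = -280*2 = -560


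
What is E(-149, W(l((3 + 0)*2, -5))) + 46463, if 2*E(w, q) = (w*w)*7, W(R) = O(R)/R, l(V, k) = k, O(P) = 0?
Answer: 248333/2 ≈ 1.2417e+5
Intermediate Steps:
W(R) = 0 (W(R) = 0/R = 0)
E(w, q) = 7*w²/2 (E(w, q) = ((w*w)*7)/2 = (w²*7)/2 = (7*w²)/2 = 7*w²/2)
E(-149, W(l((3 + 0)*2, -5))) + 46463 = (7/2)*(-149)² + 46463 = (7/2)*22201 + 46463 = 155407/2 + 46463 = 248333/2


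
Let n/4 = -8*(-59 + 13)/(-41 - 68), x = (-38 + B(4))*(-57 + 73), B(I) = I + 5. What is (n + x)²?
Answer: 2708994304/11881 ≈ 2.2801e+5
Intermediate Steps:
B(I) = 5 + I
x = -464 (x = (-38 + (5 + 4))*(-57 + 73) = (-38 + 9)*16 = -29*16 = -464)
n = -1472/109 (n = 4*(-8*(-59 + 13)/(-41 - 68)) = 4*(-8/((-109/(-46)))) = 4*(-8/((-109*(-1/46)))) = 4*(-8/109/46) = 4*(-8*46/109) = 4*(-368/109) = -1472/109 ≈ -13.505)
(n + x)² = (-1472/109 - 464)² = (-52048/109)² = 2708994304/11881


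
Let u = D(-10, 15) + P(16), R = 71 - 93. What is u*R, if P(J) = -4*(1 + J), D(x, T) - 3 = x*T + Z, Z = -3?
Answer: 4796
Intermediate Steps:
D(x, T) = T*x (D(x, T) = 3 + (x*T - 3) = 3 + (T*x - 3) = 3 + (-3 + T*x) = T*x)
R = -22
P(J) = -4 - 4*J
u = -218 (u = 15*(-10) + (-4 - 4*16) = -150 + (-4 - 64) = -150 - 68 = -218)
u*R = -218*(-22) = 4796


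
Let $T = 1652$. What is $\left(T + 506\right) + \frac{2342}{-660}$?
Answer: $\frac{710969}{330} \approx 2154.5$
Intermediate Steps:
$\left(T + 506\right) + \frac{2342}{-660} = \left(1652 + 506\right) + \frac{2342}{-660} = 2158 + 2342 \left(- \frac{1}{660}\right) = 2158 - \frac{1171}{330} = \frac{710969}{330}$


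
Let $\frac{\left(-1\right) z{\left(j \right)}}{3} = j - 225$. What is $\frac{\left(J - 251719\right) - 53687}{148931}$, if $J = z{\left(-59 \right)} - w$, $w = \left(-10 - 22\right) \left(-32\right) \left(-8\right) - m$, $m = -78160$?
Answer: $- \frac{374522}{148931} \approx -2.5147$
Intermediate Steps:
$z{\left(j \right)} = 675 - 3 j$ ($z{\left(j \right)} = - 3 \left(j - 225\right) = - 3 \left(-225 + j\right) = 675 - 3 j$)
$w = 69968$ ($w = \left(-10 - 22\right) \left(-32\right) \left(-8\right) - -78160 = \left(-32\right) \left(-32\right) \left(-8\right) + 78160 = 1024 \left(-8\right) + 78160 = -8192 + 78160 = 69968$)
$J = -69116$ ($J = \left(675 - -177\right) - 69968 = \left(675 + 177\right) - 69968 = 852 - 69968 = -69116$)
$\frac{\left(J - 251719\right) - 53687}{148931} = \frac{\left(-69116 - 251719\right) - 53687}{148931} = \left(-320835 - 53687\right) \frac{1}{148931} = \left(-374522\right) \frac{1}{148931} = - \frac{374522}{148931}$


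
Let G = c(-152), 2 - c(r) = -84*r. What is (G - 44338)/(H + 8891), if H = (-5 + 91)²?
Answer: -57104/16287 ≈ -3.5061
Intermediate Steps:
H = 7396 (H = 86² = 7396)
c(r) = 2 + 84*r (c(r) = 2 - (-84)*r = 2 + 84*r)
G = -12766 (G = 2 + 84*(-152) = 2 - 12768 = -12766)
(G - 44338)/(H + 8891) = (-12766 - 44338)/(7396 + 8891) = -57104/16287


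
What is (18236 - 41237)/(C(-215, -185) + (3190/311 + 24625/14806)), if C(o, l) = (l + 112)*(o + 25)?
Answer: -105911922666/63921606935 ≈ -1.6569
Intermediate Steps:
C(o, l) = (25 + o)*(112 + l) (C(o, l) = (112 + l)*(25 + o) = (25 + o)*(112 + l))
(18236 - 41237)/(C(-215, -185) + (3190/311 + 24625/14806)) = (18236 - 41237)/((2800 + 25*(-185) + 112*(-215) - 185*(-215)) + (3190/311 + 24625/14806)) = -23001/((2800 - 4625 - 24080 + 39775) + (3190*(1/311) + 24625*(1/14806))) = -23001/(13870 + (3190/311 + 24625/14806)) = -23001/(13870 + 54889515/4604666) = -23001/63921606935/4604666 = -23001*4604666/63921606935 = -105911922666/63921606935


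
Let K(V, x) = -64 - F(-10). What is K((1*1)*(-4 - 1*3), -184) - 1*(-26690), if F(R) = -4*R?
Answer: 26586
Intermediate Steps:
K(V, x) = -104 (K(V, x) = -64 - (-4)*(-10) = -64 - 1*40 = -64 - 40 = -104)
K((1*1)*(-4 - 1*3), -184) - 1*(-26690) = -104 - 1*(-26690) = -104 + 26690 = 26586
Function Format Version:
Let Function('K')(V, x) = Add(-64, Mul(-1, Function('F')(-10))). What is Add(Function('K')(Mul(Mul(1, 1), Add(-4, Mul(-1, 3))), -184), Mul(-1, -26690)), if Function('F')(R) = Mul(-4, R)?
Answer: 26586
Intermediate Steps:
Function('K')(V, x) = -104 (Function('K')(V, x) = Add(-64, Mul(-1, Mul(-4, -10))) = Add(-64, Mul(-1, 40)) = Add(-64, -40) = -104)
Add(Function('K')(Mul(Mul(1, 1), Add(-4, Mul(-1, 3))), -184), Mul(-1, -26690)) = Add(-104, Mul(-1, -26690)) = Add(-104, 26690) = 26586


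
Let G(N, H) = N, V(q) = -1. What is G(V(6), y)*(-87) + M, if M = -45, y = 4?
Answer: 42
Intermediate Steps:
G(V(6), y)*(-87) + M = -1*(-87) - 45 = 87 - 45 = 42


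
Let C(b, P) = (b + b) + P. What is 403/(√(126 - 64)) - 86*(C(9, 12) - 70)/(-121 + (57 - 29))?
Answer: -3440/93 + 13*√62/2 ≈ 14.192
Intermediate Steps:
C(b, P) = P + 2*b (C(b, P) = 2*b + P = P + 2*b)
403/(√(126 - 64)) - 86*(C(9, 12) - 70)/(-121 + (57 - 29)) = 403/(√(126 - 64)) - 86*((12 + 2*9) - 70)/(-121 + (57 - 29)) = 403/(√62) - 86*((12 + 18) - 70)/(-121 + 28) = 403*(√62/62) - 86/((-93/(30 - 70))) = 13*√62/2 - 86/((-93/(-40))) = 13*√62/2 - 86/((-93*(-1/40))) = 13*√62/2 - 86/93/40 = 13*√62/2 - 86*40/93 = 13*√62/2 - 3440/93 = -3440/93 + 13*√62/2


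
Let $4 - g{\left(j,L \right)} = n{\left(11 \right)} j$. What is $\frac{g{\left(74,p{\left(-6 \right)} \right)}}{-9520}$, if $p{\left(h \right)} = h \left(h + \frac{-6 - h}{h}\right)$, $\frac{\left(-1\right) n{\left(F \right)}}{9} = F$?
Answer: $- \frac{733}{952} \approx -0.76996$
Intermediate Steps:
$n{\left(F \right)} = - 9 F$
$p{\left(h \right)} = h \left(h + \frac{-6 - h}{h}\right)$
$g{\left(j,L \right)} = 4 + 99 j$ ($g{\left(j,L \right)} = 4 - \left(-9\right) 11 j = 4 - - 99 j = 4 + 99 j$)
$\frac{g{\left(74,p{\left(-6 \right)} \right)}}{-9520} = \frac{4 + 99 \cdot 74}{-9520} = \left(4 + 7326\right) \left(- \frac{1}{9520}\right) = 7330 \left(- \frac{1}{9520}\right) = - \frac{733}{952}$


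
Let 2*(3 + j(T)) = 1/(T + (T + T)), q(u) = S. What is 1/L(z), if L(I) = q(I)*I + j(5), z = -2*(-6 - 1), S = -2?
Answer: -30/929 ≈ -0.032293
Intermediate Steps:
q(u) = -2
j(T) = -3 + 1/(6*T) (j(T) = -3 + 1/(2*(T + (T + T))) = -3 + 1/(2*(T + 2*T)) = -3 + 1/(2*((3*T))) = -3 + (1/(3*T))/2 = -3 + 1/(6*T))
z = 14 (z = -2*(-7) = 14)
L(I) = -89/30 - 2*I (L(I) = -2*I + (-3 + (⅙)/5) = -2*I + (-3 + (⅙)*(⅕)) = -2*I + (-3 + 1/30) = -2*I - 89/30 = -89/30 - 2*I)
1/L(z) = 1/(-89/30 - 2*14) = 1/(-89/30 - 28) = 1/(-929/30) = -30/929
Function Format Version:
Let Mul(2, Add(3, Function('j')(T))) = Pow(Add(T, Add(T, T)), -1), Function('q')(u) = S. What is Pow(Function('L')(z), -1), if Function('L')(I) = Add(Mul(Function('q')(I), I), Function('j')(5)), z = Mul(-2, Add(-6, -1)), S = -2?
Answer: Rational(-30, 929) ≈ -0.032293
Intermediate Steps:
Function('q')(u) = -2
Function('j')(T) = Add(-3, Mul(Rational(1, 6), Pow(T, -1))) (Function('j')(T) = Add(-3, Mul(Rational(1, 2), Pow(Add(T, Add(T, T)), -1))) = Add(-3, Mul(Rational(1, 2), Pow(Add(T, Mul(2, T)), -1))) = Add(-3, Mul(Rational(1, 2), Pow(Mul(3, T), -1))) = Add(-3, Mul(Rational(1, 2), Mul(Rational(1, 3), Pow(T, -1)))) = Add(-3, Mul(Rational(1, 6), Pow(T, -1))))
z = 14 (z = Mul(-2, -7) = 14)
Function('L')(I) = Add(Rational(-89, 30), Mul(-2, I)) (Function('L')(I) = Add(Mul(-2, I), Add(-3, Mul(Rational(1, 6), Pow(5, -1)))) = Add(Mul(-2, I), Add(-3, Mul(Rational(1, 6), Rational(1, 5)))) = Add(Mul(-2, I), Add(-3, Rational(1, 30))) = Add(Mul(-2, I), Rational(-89, 30)) = Add(Rational(-89, 30), Mul(-2, I)))
Pow(Function('L')(z), -1) = Pow(Add(Rational(-89, 30), Mul(-2, 14)), -1) = Pow(Add(Rational(-89, 30), -28), -1) = Pow(Rational(-929, 30), -1) = Rational(-30, 929)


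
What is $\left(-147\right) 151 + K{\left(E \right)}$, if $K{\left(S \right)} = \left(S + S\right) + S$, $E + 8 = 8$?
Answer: $-22197$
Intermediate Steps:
$E = 0$ ($E = -8 + 8 = 0$)
$K{\left(S \right)} = 3 S$ ($K{\left(S \right)} = 2 S + S = 3 S$)
$\left(-147\right) 151 + K{\left(E \right)} = \left(-147\right) 151 + 3 \cdot 0 = -22197 + 0 = -22197$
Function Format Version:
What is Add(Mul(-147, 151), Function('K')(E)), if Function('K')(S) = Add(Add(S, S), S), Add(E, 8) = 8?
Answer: -22197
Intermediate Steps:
E = 0 (E = Add(-8, 8) = 0)
Function('K')(S) = Mul(3, S) (Function('K')(S) = Add(Mul(2, S), S) = Mul(3, S))
Add(Mul(-147, 151), Function('K')(E)) = Add(Mul(-147, 151), Mul(3, 0)) = Add(-22197, 0) = -22197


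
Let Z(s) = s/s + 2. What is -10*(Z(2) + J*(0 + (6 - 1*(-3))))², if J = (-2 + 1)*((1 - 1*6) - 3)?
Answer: -56250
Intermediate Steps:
J = 8 (J = -((1 - 6) - 3) = -(-5 - 3) = -1*(-8) = 8)
Z(s) = 3 (Z(s) = 1 + 2 = 3)
-10*(Z(2) + J*(0 + (6 - 1*(-3))))² = -10*(3 + 8*(0 + (6 - 1*(-3))))² = -10*(3 + 8*(0 + (6 + 3)))² = -10*(3 + 8*(0 + 9))² = -10*(3 + 8*9)² = -10*(3 + 72)² = -10*75² = -10*5625 = -56250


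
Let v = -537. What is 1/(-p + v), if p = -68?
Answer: -1/469 ≈ -0.0021322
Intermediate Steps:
1/(-p + v) = 1/(-1*(-68) - 537) = 1/(68 - 537) = 1/(-469) = -1/469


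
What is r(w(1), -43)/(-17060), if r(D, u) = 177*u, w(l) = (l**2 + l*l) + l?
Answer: 7611/17060 ≈ 0.44613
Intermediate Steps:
w(l) = l + 2*l**2 (w(l) = (l**2 + l**2) + l = 2*l**2 + l = l + 2*l**2)
r(w(1), -43)/(-17060) = (177*(-43))/(-17060) = -7611*(-1/17060) = 7611/17060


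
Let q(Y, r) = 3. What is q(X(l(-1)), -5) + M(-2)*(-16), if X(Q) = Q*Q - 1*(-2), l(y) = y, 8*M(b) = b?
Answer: 7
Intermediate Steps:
M(b) = b/8
X(Q) = 2 + Q² (X(Q) = Q² + 2 = 2 + Q²)
q(X(l(-1)), -5) + M(-2)*(-16) = 3 + ((⅛)*(-2))*(-16) = 3 - ¼*(-16) = 3 + 4 = 7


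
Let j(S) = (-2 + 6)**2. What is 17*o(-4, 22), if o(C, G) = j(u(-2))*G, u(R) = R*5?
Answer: 5984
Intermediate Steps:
u(R) = 5*R
j(S) = 16 (j(S) = 4**2 = 16)
o(C, G) = 16*G
17*o(-4, 22) = 17*(16*22) = 17*352 = 5984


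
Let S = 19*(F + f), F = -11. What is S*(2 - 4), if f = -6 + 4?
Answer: 494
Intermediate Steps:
f = -2
S = -247 (S = 19*(-11 - 2) = 19*(-13) = -247)
S*(2 - 4) = -247*(2 - 4) = -247*(-2) = 494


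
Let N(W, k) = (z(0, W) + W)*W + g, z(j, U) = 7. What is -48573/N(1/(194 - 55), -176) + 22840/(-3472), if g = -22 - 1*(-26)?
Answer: -33960273626/2830331 ≈ -11999.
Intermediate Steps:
g = 4 (g = -22 + 26 = 4)
N(W, k) = 4 + W*(7 + W) (N(W, k) = (7 + W)*W + 4 = W*(7 + W) + 4 = 4 + W*(7 + W))
-48573/N(1/(194 - 55), -176) + 22840/(-3472) = -48573/(4 + (1/(194 - 55))**2 + 7/(194 - 55)) + 22840/(-3472) = -48573/(4 + (1/139)**2 + 7/139) + 22840*(-1/3472) = -48573/(4 + (1/139)**2 + 7*(1/139)) - 2855/434 = -48573/(4 + 1/19321 + 7/139) - 2855/434 = -48573/78258/19321 - 2855/434 = -48573*19321/78258 - 2855/434 = -312826311/26086 - 2855/434 = -33960273626/2830331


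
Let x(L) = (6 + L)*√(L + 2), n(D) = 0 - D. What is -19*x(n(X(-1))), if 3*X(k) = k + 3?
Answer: -608*√3/9 ≈ -117.01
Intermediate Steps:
X(k) = 1 + k/3 (X(k) = (k + 3)/3 = (3 + k)/3 = 1 + k/3)
n(D) = -D
x(L) = √(2 + L)*(6 + L) (x(L) = (6 + L)*√(2 + L) = √(2 + L)*(6 + L))
-19*x(n(X(-1))) = -19*√(2 - (1 + (⅓)*(-1)))*(6 - (1 + (⅓)*(-1))) = -19*√(2 - (1 - ⅓))*(6 - (1 - ⅓)) = -19*√(2 - 1*⅔)*(6 - 1*⅔) = -19*√(2 - ⅔)*(6 - ⅔) = -19*√(4/3)*16/3 = -19*2*√3/3*16/3 = -608*√3/9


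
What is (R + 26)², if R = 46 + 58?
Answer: 16900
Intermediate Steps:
R = 104
(R + 26)² = (104 + 26)² = 130² = 16900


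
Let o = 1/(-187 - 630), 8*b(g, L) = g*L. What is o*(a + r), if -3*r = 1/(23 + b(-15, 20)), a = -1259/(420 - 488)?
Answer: -109669/4833372 ≈ -0.022690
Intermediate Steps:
b(g, L) = L*g/8 (b(g, L) = (g*L)/8 = (L*g)/8 = L*g/8)
o = -1/817 (o = 1/(-817) = -1/817 ≈ -0.0012240)
a = 1259/68 (a = -1259/(-68) = -1259*(-1/68) = 1259/68 ≈ 18.515)
r = 2/87 (r = -1/(3*(23 + (⅛)*20*(-15))) = -1/(3*(23 - 75/2)) = -1/(3*(-29/2)) = -⅓*(-2/29) = 2/87 ≈ 0.022988)
o*(a + r) = -(1259/68 + 2/87)/817 = -1/817*109669/5916 = -109669/4833372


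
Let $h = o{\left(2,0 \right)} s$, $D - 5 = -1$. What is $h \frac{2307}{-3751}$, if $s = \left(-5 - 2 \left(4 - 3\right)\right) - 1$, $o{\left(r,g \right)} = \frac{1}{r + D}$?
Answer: $\frac{3076}{3751} \approx 0.82005$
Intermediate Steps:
$D = 4$ ($D = 5 - 1 = 4$)
$o{\left(r,g \right)} = \frac{1}{4 + r}$ ($o{\left(r,g \right)} = \frac{1}{r + 4} = \frac{1}{4 + r}$)
$s = -8$ ($s = \left(-5 - 2\right) - 1 = -7 - 1 = -8$)
$h = - \frac{4}{3}$ ($h = \frac{1}{4 + 2} \left(-8\right) = \frac{1}{6} \left(-8\right) = - \frac{4}{3} \approx -1.3333$)
$h \frac{2307}{-3751} = - \frac{4 \frac{2307}{-3751}}{3} = - \frac{4 \cdot 2307 \left(- \frac{1}{3751}\right)}{3} = \left(- \frac{4}{3}\right) \left(- \frac{2307}{3751}\right) = \frac{3076}{3751}$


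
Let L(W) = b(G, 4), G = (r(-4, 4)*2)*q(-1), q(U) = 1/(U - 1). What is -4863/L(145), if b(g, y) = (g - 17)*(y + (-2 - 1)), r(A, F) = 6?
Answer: 4863/23 ≈ 211.43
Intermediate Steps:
q(U) = 1/(-1 + U)
G = -6 (G = (6*2)/(-1 - 1) = 12/(-2) = 12*(-½) = -6)
b(g, y) = (-17 + g)*(-3 + y) (b(g, y) = (-17 + g)*(y - 3) = (-17 + g)*(-3 + y))
L(W) = -23 (L(W) = 51 - 17*4 - 3*(-6) - 6*4 = 51 - 68 + 18 - 24 = -23)
-4863/L(145) = -4863/(-23) = -4863*(-1/23) = 4863/23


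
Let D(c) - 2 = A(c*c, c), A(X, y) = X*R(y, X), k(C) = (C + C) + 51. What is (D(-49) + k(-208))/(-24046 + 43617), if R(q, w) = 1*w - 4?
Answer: 5754834/19571 ≈ 294.05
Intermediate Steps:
k(C) = 51 + 2*C (k(C) = 2*C + 51 = 51 + 2*C)
R(q, w) = -4 + w (R(q, w) = w - 4 = -4 + w)
A(X, y) = X*(-4 + X)
D(c) = 2 + c²*(-4 + c²) (D(c) = 2 + (c*c)*(-4 + c*c) = 2 + c²*(-4 + c²))
(D(-49) + k(-208))/(-24046 + 43617) = ((2 + (-49)²*(-4 + (-49)²)) + (51 + 2*(-208)))/(-24046 + 43617) = ((2 + 2401*(-4 + 2401)) + (51 - 416))/19571 = ((2 + 2401*2397) - 365)*(1/19571) = ((2 + 5755197) - 365)*(1/19571) = (5755199 - 365)*(1/19571) = 5754834*(1/19571) = 5754834/19571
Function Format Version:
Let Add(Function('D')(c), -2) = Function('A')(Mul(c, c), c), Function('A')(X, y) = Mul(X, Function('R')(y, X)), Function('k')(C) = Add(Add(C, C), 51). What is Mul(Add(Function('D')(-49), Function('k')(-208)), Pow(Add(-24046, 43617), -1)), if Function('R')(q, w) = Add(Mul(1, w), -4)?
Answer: Rational(5754834, 19571) ≈ 294.05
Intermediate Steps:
Function('k')(C) = Add(51, Mul(2, C)) (Function('k')(C) = Add(Mul(2, C), 51) = Add(51, Mul(2, C)))
Function('R')(q, w) = Add(-4, w) (Function('R')(q, w) = Add(w, -4) = Add(-4, w))
Function('A')(X, y) = Mul(X, Add(-4, X))
Function('D')(c) = Add(2, Mul(Pow(c, 2), Add(-4, Pow(c, 2)))) (Function('D')(c) = Add(2, Mul(Mul(c, c), Add(-4, Mul(c, c)))) = Add(2, Mul(Pow(c, 2), Add(-4, Pow(c, 2)))))
Mul(Add(Function('D')(-49), Function('k')(-208)), Pow(Add(-24046, 43617), -1)) = Mul(Add(Add(2, Mul(Pow(-49, 2), Add(-4, Pow(-49, 2)))), Add(51, Mul(2, -208))), Pow(Add(-24046, 43617), -1)) = Mul(Add(Add(2, Mul(2401, Add(-4, 2401))), Add(51, -416)), Pow(19571, -1)) = Mul(Add(Add(2, Mul(2401, 2397)), -365), Rational(1, 19571)) = Mul(Add(Add(2, 5755197), -365), Rational(1, 19571)) = Mul(Add(5755199, -365), Rational(1, 19571)) = Mul(5754834, Rational(1, 19571)) = Rational(5754834, 19571)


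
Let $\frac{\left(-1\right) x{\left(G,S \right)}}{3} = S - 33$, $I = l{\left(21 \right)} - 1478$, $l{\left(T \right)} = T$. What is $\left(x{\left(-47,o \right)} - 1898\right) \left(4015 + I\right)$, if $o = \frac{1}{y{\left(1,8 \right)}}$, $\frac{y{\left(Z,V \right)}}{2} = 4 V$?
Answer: $- \frac{147262781}{32} \approx -4.602 \cdot 10^{6}$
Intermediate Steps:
$y{\left(Z,V \right)} = 8 V$ ($y{\left(Z,V \right)} = 2 \cdot 4 V = 8 V$)
$o = \frac{1}{64}$ ($o = \frac{1}{8 \cdot 8} = \frac{1}{64} \approx 0.015625$)
$I = -1457$ ($I = 21 - 1478 = -1457$)
$x{\left(G,S \right)} = 99 - 3 S$ ($x{\left(G,S \right)} = - 3 \left(S - 33\right) = - 3 \left(-33 + S\right) = 99 - 3 S$)
$\left(x{\left(-47,o \right)} - 1898\right) \left(4015 + I\right) = \left(\left(99 - \frac{3}{64}\right) - 1898\right) \left(4015 - 1457\right) = \left(\left(99 - \frac{3}{64}\right) - 1898\right) 2558 = \left(\frac{6333}{64} - 1898\right) 2558 = \left(- \frac{115139}{64}\right) 2558 = - \frac{147262781}{32}$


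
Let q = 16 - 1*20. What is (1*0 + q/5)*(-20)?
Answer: 16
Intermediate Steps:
q = -4 (q = 16 - 20 = -4)
(1*0 + q/5)*(-20) = (1*0 - 4/5)*(-20) = (0 - 4*⅕)*(-20) = (0 - ⅘)*(-20) = -⅘*(-20) = 16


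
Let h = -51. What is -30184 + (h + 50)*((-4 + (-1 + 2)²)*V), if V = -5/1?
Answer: -30199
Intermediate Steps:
V = -5 (V = -5*1 = -5)
-30184 + (h + 50)*((-4 + (-1 + 2)²)*V) = -30184 + (-51 + 50)*((-4 + (-1 + 2)²)*(-5)) = -30184 - (-4 + 1²)*(-5) = -30184 - (-4 + 1)*(-5) = -30184 - (-3)*(-5) = -30184 - 1*15 = -30184 - 15 = -30199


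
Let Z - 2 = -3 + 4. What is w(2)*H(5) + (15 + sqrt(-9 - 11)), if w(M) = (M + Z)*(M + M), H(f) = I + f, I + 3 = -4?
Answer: -25 + 2*I*sqrt(5) ≈ -25.0 + 4.4721*I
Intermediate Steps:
I = -7 (I = -3 - 4 = -7)
H(f) = -7 + f
Z = 3 (Z = 2 + (-3 + 4) = 2 + 1 = 3)
w(M) = 2*M*(3 + M) (w(M) = (M + 3)*(M + M) = (3 + M)*(2*M) = 2*M*(3 + M))
w(2)*H(5) + (15 + sqrt(-9 - 11)) = (2*2*(3 + 2))*(-7 + 5) + (15 + sqrt(-9 - 11)) = (2*2*5)*(-2) + (15 + sqrt(-20)) = 20*(-2) + (15 + 2*I*sqrt(5)) = -40 + (15 + 2*I*sqrt(5)) = -25 + 2*I*sqrt(5)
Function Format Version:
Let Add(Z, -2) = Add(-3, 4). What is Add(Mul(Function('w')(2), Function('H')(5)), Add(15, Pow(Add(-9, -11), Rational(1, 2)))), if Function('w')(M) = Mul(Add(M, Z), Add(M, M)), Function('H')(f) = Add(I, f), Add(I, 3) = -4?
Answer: Add(-25, Mul(2, I, Pow(5, Rational(1, 2)))) ≈ Add(-25.000, Mul(4.4721, I))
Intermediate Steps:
I = -7 (I = Add(-3, -4) = -7)
Function('H')(f) = Add(-7, f)
Z = 3 (Z = Add(2, Add(-3, 4)) = Add(2, 1) = 3)
Function('w')(M) = Mul(2, M, Add(3, M)) (Function('w')(M) = Mul(Add(M, 3), Add(M, M)) = Mul(Add(3, M), Mul(2, M)) = Mul(2, M, Add(3, M)))
Add(Mul(Function('w')(2), Function('H')(5)), Add(15, Pow(Add(-9, -11), Rational(1, 2)))) = Add(Mul(Mul(2, 2, Add(3, 2)), Add(-7, 5)), Add(15, Pow(Add(-9, -11), Rational(1, 2)))) = Add(Mul(Mul(2, 2, 5), -2), Add(15, Pow(-20, Rational(1, 2)))) = Add(Mul(20, -2), Add(15, Mul(2, I, Pow(5, Rational(1, 2))))) = Add(-40, Add(15, Mul(2, I, Pow(5, Rational(1, 2))))) = Add(-25, Mul(2, I, Pow(5, Rational(1, 2))))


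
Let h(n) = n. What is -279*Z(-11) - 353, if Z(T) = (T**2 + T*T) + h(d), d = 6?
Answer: -69545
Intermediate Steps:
Z(T) = 6 + 2*T**2 (Z(T) = (T**2 + T*T) + 6 = (T**2 + T**2) + 6 = 2*T**2 + 6 = 6 + 2*T**2)
-279*Z(-11) - 353 = -279*(6 + 2*(-11)**2) - 353 = -279*(6 + 2*121) - 353 = -279*(6 + 242) - 353 = -279*248 - 353 = -69192 - 353 = -69545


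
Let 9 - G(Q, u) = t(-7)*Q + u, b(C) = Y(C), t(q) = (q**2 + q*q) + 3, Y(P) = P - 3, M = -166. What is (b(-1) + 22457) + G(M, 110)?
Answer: 39118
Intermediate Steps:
Y(P) = -3 + P
t(q) = 3 + 2*q**2 (t(q) = (q**2 + q**2) + 3 = 2*q**2 + 3 = 3 + 2*q**2)
b(C) = -3 + C
G(Q, u) = 9 - u - 101*Q (G(Q, u) = 9 - ((3 + 2*(-7)**2)*Q + u) = 9 - ((3 + 2*49)*Q + u) = 9 - ((3 + 98)*Q + u) = 9 - (101*Q + u) = 9 - (u + 101*Q) = 9 + (-u - 101*Q) = 9 - u - 101*Q)
(b(-1) + 22457) + G(M, 110) = ((-3 - 1) + 22457) + (9 - 1*110 - 101*(-166)) = (-4 + 22457) + (9 - 110 + 16766) = 22453 + 16665 = 39118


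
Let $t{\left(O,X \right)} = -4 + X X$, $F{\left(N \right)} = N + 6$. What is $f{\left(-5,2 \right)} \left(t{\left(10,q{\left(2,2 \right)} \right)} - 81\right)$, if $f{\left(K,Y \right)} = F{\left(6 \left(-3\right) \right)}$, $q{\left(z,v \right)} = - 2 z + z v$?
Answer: $1020$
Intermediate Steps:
$q{\left(z,v \right)} = - 2 z + v z$
$F{\left(N \right)} = 6 + N$
$f{\left(K,Y \right)} = -12$ ($f{\left(K,Y \right)} = 6 + 6 \left(-3\right) = 6 - 18 = -12$)
$t{\left(O,X \right)} = -4 + X^{2}$
$f{\left(-5,2 \right)} \left(t{\left(10,q{\left(2,2 \right)} \right)} - 81\right) = - 12 \left(\left(-4 + \left(2 \left(-2 + 2\right)\right)^{2}\right) - 81\right) = - 12 \left(\left(-4 + \left(2 \cdot 0\right)^{2}\right) - 81\right) = - 12 \left(\left(-4 + 0^{2}\right) - 81\right) = - 12 \left(\left(-4 + 0\right) - 81\right) = - 12 \left(-4 - 81\right) = \left(-12\right) \left(-85\right) = 1020$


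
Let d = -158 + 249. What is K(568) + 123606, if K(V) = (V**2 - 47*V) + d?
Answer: 419625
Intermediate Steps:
d = 91
K(V) = 91 + V**2 - 47*V (K(V) = (V**2 - 47*V) + 91 = 91 + V**2 - 47*V)
K(568) + 123606 = (91 + 568**2 - 47*568) + 123606 = (91 + 322624 - 26696) + 123606 = 296019 + 123606 = 419625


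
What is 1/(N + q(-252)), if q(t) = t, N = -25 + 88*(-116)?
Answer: -1/10485 ≈ -9.5374e-5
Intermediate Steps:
N = -10233 (N = -25 - 10208 = -10233)
1/(N + q(-252)) = 1/(-10233 - 252) = 1/(-10485) = -1/10485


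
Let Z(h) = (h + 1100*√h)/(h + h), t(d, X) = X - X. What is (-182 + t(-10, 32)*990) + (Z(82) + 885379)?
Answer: 1770395/2 + 275*√82/41 ≈ 8.8526e+5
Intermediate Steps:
t(d, X) = 0
Z(h) = (h + 1100*√h)/(2*h) (Z(h) = (h + 1100*√h)/((2*h)) = (h + 1100*√h)*(1/(2*h)) = (h + 1100*√h)/(2*h))
(-182 + t(-10, 32)*990) + (Z(82) + 885379) = (-182 + 0*990) + ((½ + 550/√82) + 885379) = (-182 + 0) + ((½ + 550*(√82/82)) + 885379) = -182 + ((½ + 275*√82/41) + 885379) = -182 + (1770759/2 + 275*√82/41) = 1770395/2 + 275*√82/41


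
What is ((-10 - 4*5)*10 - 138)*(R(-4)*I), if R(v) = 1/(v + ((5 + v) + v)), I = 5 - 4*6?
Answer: -8322/7 ≈ -1188.9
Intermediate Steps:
I = -19 (I = 5 - 24 = -19)
R(v) = 1/(5 + 3*v) (R(v) = 1/(v + (5 + 2*v)) = 1/(5 + 3*v))
((-10 - 4*5)*10 - 138)*(R(-4)*I) = ((-10 - 4*5)*10 - 138)*(-19/(5 + 3*(-4))) = ((-10 - 20)*10 - 138)*(-19/(5 - 12)) = (-30*10 - 138)*(-19/(-7)) = (-300 - 138)*(-⅐*(-19)) = -438*19/7 = -8322/7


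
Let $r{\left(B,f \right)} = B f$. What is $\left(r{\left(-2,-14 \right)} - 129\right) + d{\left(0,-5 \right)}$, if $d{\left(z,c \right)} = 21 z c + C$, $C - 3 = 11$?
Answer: $-87$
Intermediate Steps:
$C = 14$ ($C = 3 + 11 = 14$)
$d{\left(z,c \right)} = 14 + 21 c z$ ($d{\left(z,c \right)} = 21 z c + 14 = 21 c z + 14 = 14 + 21 c z$)
$\left(r{\left(-2,-14 \right)} - 129\right) + d{\left(0,-5 \right)} = \left(\left(-2\right) \left(-14\right) - 129\right) + \left(14 + 21 \left(-5\right) 0\right) = \left(28 - 129\right) + \left(14 + 0\right) = -101 + 14 = -87$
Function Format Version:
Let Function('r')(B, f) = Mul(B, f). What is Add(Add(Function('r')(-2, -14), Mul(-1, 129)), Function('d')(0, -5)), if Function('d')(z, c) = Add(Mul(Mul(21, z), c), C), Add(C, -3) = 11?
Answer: -87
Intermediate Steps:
C = 14 (C = Add(3, 11) = 14)
Function('d')(z, c) = Add(14, Mul(21, c, z)) (Function('d')(z, c) = Add(Mul(Mul(21, z), c), 14) = Add(Mul(21, c, z), 14) = Add(14, Mul(21, c, z)))
Add(Add(Function('r')(-2, -14), Mul(-1, 129)), Function('d')(0, -5)) = Add(Add(Mul(-2, -14), Mul(-1, 129)), Add(14, Mul(21, -5, 0))) = Add(Add(28, -129), Add(14, 0)) = Add(-101, 14) = -87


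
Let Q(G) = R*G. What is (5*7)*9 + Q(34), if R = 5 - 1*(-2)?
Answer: 553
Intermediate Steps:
R = 7 (R = 5 + 2 = 7)
Q(G) = 7*G
(5*7)*9 + Q(34) = (5*7)*9 + 7*34 = 35*9 + 238 = 315 + 238 = 553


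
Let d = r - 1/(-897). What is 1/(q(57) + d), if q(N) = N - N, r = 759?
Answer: 897/680824 ≈ 0.0013175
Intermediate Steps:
q(N) = 0
d = 680824/897 (d = 759 - 1/(-897) = 759 - 1*(-1/897) = 759 + 1/897 = 680824/897 ≈ 759.00)
1/(q(57) + d) = 1/(0 + 680824/897) = 1/(680824/897) = 897/680824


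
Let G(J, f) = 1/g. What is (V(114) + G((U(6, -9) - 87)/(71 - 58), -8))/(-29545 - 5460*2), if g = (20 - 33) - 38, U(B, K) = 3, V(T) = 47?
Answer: -2396/2063715 ≈ -0.0011610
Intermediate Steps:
g = -51 (g = -13 - 38 = -51)
G(J, f) = -1/51 (G(J, f) = 1/(-51) = -1/51)
(V(114) + G((U(6, -9) - 87)/(71 - 58), -8))/(-29545 - 5460*2) = (47 - 1/51)/(-29545 - 5460*2) = 2396/(51*(-29545 - 10920)) = (2396/51)/(-40465) = (2396/51)*(-1/40465) = -2396/2063715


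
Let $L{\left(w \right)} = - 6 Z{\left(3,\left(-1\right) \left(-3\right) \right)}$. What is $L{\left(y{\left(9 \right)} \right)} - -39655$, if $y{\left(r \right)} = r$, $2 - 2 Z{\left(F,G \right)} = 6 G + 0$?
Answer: $39703$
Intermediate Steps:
$Z{\left(F,G \right)} = 1 - 3 G$ ($Z{\left(F,G \right)} = 1 - \frac{6 G + 0}{2} = 1 - \frac{6 G}{2} = 1 - 3 G$)
$L{\left(w \right)} = 48$ ($L{\left(w \right)} = - 6 \left(1 - 3 \left(\left(-1\right) \left(-3\right)\right)\right) = - 6 \left(1 - 9\right) = \left(-6\right) \left(-8\right) = 48$)
$L{\left(y{\left(9 \right)} \right)} - -39655 = 48 - -39655 = 48 + 39655 = 39703$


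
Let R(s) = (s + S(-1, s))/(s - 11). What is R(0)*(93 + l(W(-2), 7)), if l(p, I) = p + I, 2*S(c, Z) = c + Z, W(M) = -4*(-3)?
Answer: 56/11 ≈ 5.0909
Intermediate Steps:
W(M) = 12
S(c, Z) = Z/2 + c/2 (S(c, Z) = (c + Z)/2 = (Z + c)/2 = Z/2 + c/2)
R(s) = (-1/2 + 3*s/2)/(-11 + s) (R(s) = (s + (s/2 + (1/2)*(-1)))/(s - 11) = (s + (s/2 - 1/2))/(-11 + s) = (s + (-1/2 + s/2))/(-11 + s) = (-1/2 + 3*s/2)/(-11 + s))
l(p, I) = I + p
R(0)*(93 + l(W(-2), 7)) = ((-1 + 3*0)/(2*(-11 + 0)))*(93 + (7 + 12)) = ((1/2)*(-1 + 0)/(-11))*(93 + 19) = ((1/2)*(-1/11)*(-1))*112 = (1/22)*112 = 56/11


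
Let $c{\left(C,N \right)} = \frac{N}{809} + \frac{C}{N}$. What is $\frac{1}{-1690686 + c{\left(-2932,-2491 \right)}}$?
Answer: $- \frac{2015219}{3407106383327} \approx -5.9148 \cdot 10^{-7}$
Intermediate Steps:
$c{\left(C,N \right)} = \frac{N}{809} + \frac{C}{N}$ ($c{\left(C,N \right)} = N \frac{1}{809} + \frac{C}{N} = \frac{N}{809} + \frac{C}{N}$)
$\frac{1}{-1690686 + c{\left(-2932,-2491 \right)}} = \frac{1}{-1690686 + \left(\frac{1}{809} \left(-2491\right) - \frac{2932}{-2491}\right)} = \frac{1}{-1690686 - \frac{3833093}{2015219}} = \frac{1}{- \frac{3407106383327}{2015219}} = - \frac{2015219}{3407106383327}$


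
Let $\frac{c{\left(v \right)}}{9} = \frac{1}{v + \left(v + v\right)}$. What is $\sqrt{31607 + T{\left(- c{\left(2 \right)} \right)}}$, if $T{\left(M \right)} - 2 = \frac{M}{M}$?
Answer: $\sqrt{31610} \approx 177.79$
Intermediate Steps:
$c{\left(v \right)} = \frac{3}{v}$ ($c{\left(v \right)} = \frac{9}{v + \left(v + v\right)} = \frac{9}{v + 2 v} = \frac{9}{3 v} = 9 \frac{1}{3 v} = \frac{3}{v}$)
$T{\left(M \right)} = 3$ ($T{\left(M \right)} = 2 + \frac{M}{M} = 2 + 1 = 3$)
$\sqrt{31607 + T{\left(- c{\left(2 \right)} \right)}} = \sqrt{31607 + 3} = \sqrt{31610}$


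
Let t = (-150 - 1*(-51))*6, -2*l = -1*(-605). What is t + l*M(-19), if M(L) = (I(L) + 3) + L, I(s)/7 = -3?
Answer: 21197/2 ≈ 10599.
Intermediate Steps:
l = -605/2 (l = -(-1)*(-605)/2 = -1/2*605 = -605/2 ≈ -302.50)
I(s) = -21 (I(s) = 7*(-3) = -21)
t = -594 (t = (-150 + 51)*6 = -99*6 = -594)
M(L) = -18 + L (M(L) = (-21 + 3) + L = -18 + L)
t + l*M(-19) = -594 - 605*(-18 - 19)/2 = -594 - 605/2*(-37) = -594 + 22385/2 = 21197/2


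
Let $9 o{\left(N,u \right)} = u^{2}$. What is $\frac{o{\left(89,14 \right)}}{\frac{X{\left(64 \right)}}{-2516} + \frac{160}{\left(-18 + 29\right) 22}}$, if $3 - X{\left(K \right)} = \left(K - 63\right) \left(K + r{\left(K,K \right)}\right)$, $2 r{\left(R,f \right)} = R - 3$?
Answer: $\frac{119338912}{3822327} \approx 31.222$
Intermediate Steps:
$o{\left(N,u \right)} = \frac{u^{2}}{9}$
$r{\left(R,f \right)} = - \frac{3}{2} + \frac{R}{2}$ ($r{\left(R,f \right)} = \frac{R - 3}{2} = \frac{-3 + R}{2} = - \frac{3}{2} + \frac{R}{2}$)
$X{\left(K \right)} = 3 - \left(-63 + K\right) \left(- \frac{3}{2} + \frac{3 K}{2}\right)$ ($X{\left(K \right)} = 3 - \left(K - 63\right) \left(K + \left(- \frac{3}{2} + \frac{K}{2}\right)\right) = 3 - \left(-63 + K\right) \left(- \frac{3}{2} + \frac{3 K}{2}\right)$)
$\frac{o{\left(89,14 \right)}}{\frac{X{\left(64 \right)}}{-2516} + \frac{160}{\left(-18 + 29\right) 22}} = \frac{\frac{1}{9} \cdot 14^{2}}{\frac{- \frac{183}{2} + 96 \cdot 64 - \frac{3 \cdot 64^{2}}{2}}{-2516} + \frac{160}{\left(-18 + 29\right) 22}} = \frac{\frac{1}{9} \cdot 196}{\left(- \frac{183}{2} + 6144 - 6144\right) \left(- \frac{1}{2516}\right) + \frac{160}{11 \cdot 22}} = \frac{196}{9 \left(\left(- \frac{183}{2} + 6144 - 6144\right) \left(- \frac{1}{2516}\right) + \frac{160}{242}\right)} = \frac{196}{9 \left(\left(- \frac{183}{2}\right) \left(- \frac{1}{2516}\right) + 160 \cdot \frac{1}{242}\right)} = \frac{196}{9 \left(\frac{183}{5032} + \frac{80}{121}\right)} = \frac{196}{9 \cdot \frac{424703}{608872}} = \frac{196}{9} \cdot \frac{608872}{424703} = \frac{119338912}{3822327}$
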